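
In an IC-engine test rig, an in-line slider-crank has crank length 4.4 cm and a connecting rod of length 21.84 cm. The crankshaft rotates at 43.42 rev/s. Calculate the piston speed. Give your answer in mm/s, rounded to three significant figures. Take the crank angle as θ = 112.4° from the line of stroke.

ω = 2π·43.4 = 272.8 rad/s
For an in-line slider-crank, x = r cosθ + √(L² − r² sin²θ), so v = −rω sinθ·[1 + r cosθ/√(L² − r² sin²θ)].
With r = 0.044 m, L = 0.2184 m, θ = 112.4°: √(L² − r² sin²θ) = 0.21458 m.
v = −0.044·272.8·0.92455·[1 + 0.044·-0.38107/0.21458] = -10.231 m/s.
|v| = 10.231 m/s = 10231 mm/s.

10200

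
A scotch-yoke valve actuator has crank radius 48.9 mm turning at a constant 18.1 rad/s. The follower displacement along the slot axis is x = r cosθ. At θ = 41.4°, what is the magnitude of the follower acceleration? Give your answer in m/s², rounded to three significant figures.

12.0

ω = 18.1 rad/s
x = r cosθ ⇒ ẍ = −rω² cosθ (ω constant).
|a| = rω²|cosθ| = 0.0489·(18.1)²·|cos 41.4°| = 12.017 m/s².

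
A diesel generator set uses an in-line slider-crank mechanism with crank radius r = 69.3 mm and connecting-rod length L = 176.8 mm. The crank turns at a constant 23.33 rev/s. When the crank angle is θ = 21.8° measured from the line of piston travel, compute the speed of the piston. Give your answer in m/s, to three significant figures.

ω = 2π·23.3 = 146.6 rad/s
For an in-line slider-crank, x = r cosθ + √(L² − r² sin²θ), so v = −rω sinθ·[1 + r cosθ/√(L² − r² sin²θ)].
With r = 0.0693 m, L = 0.1768 m, θ = 21.8°: √(L² − r² sin²θ) = 0.17492 m.
v = −0.0693·146.6·0.37137·[1 + 0.0693·0.92849/0.17492] = -5.1603 m/s.
|v| = 5.1603 m/s.

5.16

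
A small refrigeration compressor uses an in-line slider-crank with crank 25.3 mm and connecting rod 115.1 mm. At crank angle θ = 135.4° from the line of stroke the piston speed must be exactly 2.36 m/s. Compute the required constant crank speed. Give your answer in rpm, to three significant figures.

1510

For an in-line slider-crank, |v_piston| = rω|sinθ|·[1 + r cosθ/√(L² − r² sin²θ)].
With r = 0.0253 m, L = 0.1151 m, θ = 135.4°: the bracketed kinematic factor |dx/dθ| = 0.01495 m.
ω = v/|dx/dθ| = 2.36/0.01495 = 157.85 rad/s.
N = 60ω/(2π) = 1507.4 rpm.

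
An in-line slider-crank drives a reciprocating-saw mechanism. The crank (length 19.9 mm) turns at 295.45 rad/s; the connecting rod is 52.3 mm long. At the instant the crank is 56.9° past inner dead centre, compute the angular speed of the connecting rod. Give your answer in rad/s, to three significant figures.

64.8

ω = 295.4 rad/s
The rod makes angle φ with the slider axis where L sinφ = r sinθ; differentiating, L cosφ·φ̇ = r ω cosθ.
L cosφ = √(L² − r² sin²θ) = 0.049572 m.
|ω_rod| = r ω |cosθ| / √(L² − r² sin²θ) = 0.0199·295.4·0.54610/0.049572 = 64.77 rad/s.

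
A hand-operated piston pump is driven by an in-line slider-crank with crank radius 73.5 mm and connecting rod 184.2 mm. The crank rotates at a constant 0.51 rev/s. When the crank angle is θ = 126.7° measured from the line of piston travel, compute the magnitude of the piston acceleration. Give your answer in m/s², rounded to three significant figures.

0.529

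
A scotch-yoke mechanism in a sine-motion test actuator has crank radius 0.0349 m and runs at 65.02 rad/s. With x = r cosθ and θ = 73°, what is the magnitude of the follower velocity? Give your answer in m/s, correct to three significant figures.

ω = 65.02 rad/s
x = r cosθ ⇒ ẋ = −rω sinθ.
|v| = rω|sinθ| = 0.0349·65.02·|sin 73°| = 2.17 m/s.

2.17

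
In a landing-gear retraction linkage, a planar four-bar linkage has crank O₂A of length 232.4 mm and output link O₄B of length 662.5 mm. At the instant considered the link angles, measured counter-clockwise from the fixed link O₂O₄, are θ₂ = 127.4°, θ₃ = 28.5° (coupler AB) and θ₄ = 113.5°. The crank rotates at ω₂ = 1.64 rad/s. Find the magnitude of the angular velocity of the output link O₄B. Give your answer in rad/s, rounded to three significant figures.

0.571

ω₂ = 1.64 rad/s
Differentiating the loop-closure r₂e^{iθ₂}+r₃e^{iθ₃}=r₁+r₄e^{iθ₄} gives r₂ω₂e^{iθ₂}+r₃ω₃e^{iθ₃}=r₄ω₄e^{iθ₄}.
Eliminating the other unknown: ω₄ = r₂ω₂ sin(θ₂−θ₃) / [r₄ sin(θ₄−θ₃)].
Numerator sine = +0.98796; denominator sine = +0.99619.
Result = 0.2324·1.64·(+0.98796) / (0.6625·(+0.99619)) = +0.57054 rad/s; magnitude 0.57054 rad/s.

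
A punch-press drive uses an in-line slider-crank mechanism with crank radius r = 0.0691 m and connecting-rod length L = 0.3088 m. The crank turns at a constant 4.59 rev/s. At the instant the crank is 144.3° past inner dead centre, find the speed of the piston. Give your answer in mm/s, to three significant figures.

950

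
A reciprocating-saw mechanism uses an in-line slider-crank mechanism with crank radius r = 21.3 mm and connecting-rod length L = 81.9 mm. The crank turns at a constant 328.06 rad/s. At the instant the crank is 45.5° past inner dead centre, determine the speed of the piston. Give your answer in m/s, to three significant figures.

ω = 328.1 rad/s
For an in-line slider-crank, x = r cosθ + √(L² − r² sin²θ), so v = −rω sinθ·[1 + r cosθ/√(L² − r² sin²θ)].
With r = 0.0213 m, L = 0.0819 m, θ = 45.5°: √(L² − r² sin²θ) = 0.080479 m.
v = −0.0213·328.1·0.71325·[1 + 0.0213·0.70091/0.080479] = -5.9085 m/s.
|v| = 5.9085 m/s.

5.91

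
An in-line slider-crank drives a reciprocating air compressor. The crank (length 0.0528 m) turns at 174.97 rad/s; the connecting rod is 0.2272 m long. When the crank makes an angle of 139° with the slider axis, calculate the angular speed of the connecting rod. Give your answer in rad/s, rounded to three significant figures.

ω = 175 rad/s
The rod makes angle φ with the slider axis where L sinφ = r sinθ; differentiating, L cosφ·φ̇ = r ω cosθ.
L cosφ = √(L² − r² sin²θ) = 0.22454 m.
|ω_rod| = r ω |cosθ| / √(L² − r² sin²θ) = 0.0528·175·0.75471/0.22454 = 31.051 rad/s.

31.1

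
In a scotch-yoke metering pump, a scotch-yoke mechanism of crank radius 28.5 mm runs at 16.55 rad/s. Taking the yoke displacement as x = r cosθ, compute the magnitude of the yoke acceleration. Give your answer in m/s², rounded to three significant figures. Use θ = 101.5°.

ω = 16.55 rad/s
x = r cosθ ⇒ ẍ = −rω² cosθ (ω constant).
|a| = rω²|cosθ| = 0.0285·(16.55)²·|cos 101.5°| = 1.5563 m/s².

1.56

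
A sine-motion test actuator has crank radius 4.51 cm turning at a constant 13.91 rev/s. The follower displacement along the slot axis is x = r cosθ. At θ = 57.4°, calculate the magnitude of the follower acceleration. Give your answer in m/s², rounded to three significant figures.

ω = 87.4 rad/s (from 13.91 rev/s).
x = r cosθ ⇒ ẍ = −rω² cosθ (ω constant).
|a| = rω²|cosθ| = 0.0451·(87.4)²·|cos 57.4°| = 185.61 m/s².

186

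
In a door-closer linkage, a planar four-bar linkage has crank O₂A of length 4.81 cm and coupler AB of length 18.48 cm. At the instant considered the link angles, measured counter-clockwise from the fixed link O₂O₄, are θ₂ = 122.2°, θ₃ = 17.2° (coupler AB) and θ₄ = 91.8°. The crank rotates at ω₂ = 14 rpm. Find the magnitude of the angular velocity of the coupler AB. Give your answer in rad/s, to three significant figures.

0.200

ω₂ = 1.466 rad/s (from 14 rpm).
Differentiating the loop-closure r₂e^{iθ₂}+r₃e^{iθ₃}=r₁+r₄e^{iθ₄} gives r₂ω₂e^{iθ₂}+r₃ω₃e^{iθ₃}=r₄ω₄e^{iθ₄}.
Eliminating the other unknown: ω₃ = r₂ω₂ sin(θ₄−θ₂) / [r₃ sin(θ₃−θ₄)].
Numerator sine = -0.50603; denominator sine = -0.96410.
Result = 0.0481·1.466·(-0.50603) / (0.1848·(-0.96410)) = +0.20029 rad/s; magnitude 0.20029 rad/s.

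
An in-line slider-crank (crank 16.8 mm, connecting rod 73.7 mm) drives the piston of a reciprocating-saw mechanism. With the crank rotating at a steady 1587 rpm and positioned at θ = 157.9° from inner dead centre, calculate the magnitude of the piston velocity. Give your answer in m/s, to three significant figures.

0.828

ω = 2π·1587/60 = 166.2 rad/s
For an in-line slider-crank, x = r cosθ + √(L² − r² sin²θ), so v = −rω sinθ·[1 + r cosθ/√(L² − r² sin²θ)].
With r = 0.0168 m, L = 0.0737 m, θ = 157.9°: √(L² − r² sin²θ) = 0.073428 m.
v = −0.0168·166.2·0.37622·[1 + 0.0168·-0.92653/0.073428] = -0.82774 m/s.
|v| = 0.82774 m/s.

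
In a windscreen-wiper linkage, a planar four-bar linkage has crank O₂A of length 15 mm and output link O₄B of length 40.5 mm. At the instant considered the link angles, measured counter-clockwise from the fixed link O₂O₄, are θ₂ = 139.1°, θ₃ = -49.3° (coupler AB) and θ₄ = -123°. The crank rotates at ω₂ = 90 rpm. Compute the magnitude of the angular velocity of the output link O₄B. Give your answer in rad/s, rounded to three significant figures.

0.531

ω₂ = 9.425 rad/s (from 90 rpm).
Differentiating the loop-closure r₂e^{iθ₂}+r₃e^{iθ₃}=r₁+r₄e^{iθ₄} gives r₂ω₂e^{iθ₂}+r₃ω₃e^{iθ₃}=r₄ω₄e^{iθ₄}.
Eliminating the other unknown: ω₄ = r₂ω₂ sin(θ₂−θ₃) / [r₄ sin(θ₄−θ₃)].
Numerator sine = -0.14608; denominator sine = -0.95981.
Result = 0.015·9.425·(-0.14608) / (0.0405·(-0.95981)) = +0.53128 rad/s; magnitude 0.53128 rad/s.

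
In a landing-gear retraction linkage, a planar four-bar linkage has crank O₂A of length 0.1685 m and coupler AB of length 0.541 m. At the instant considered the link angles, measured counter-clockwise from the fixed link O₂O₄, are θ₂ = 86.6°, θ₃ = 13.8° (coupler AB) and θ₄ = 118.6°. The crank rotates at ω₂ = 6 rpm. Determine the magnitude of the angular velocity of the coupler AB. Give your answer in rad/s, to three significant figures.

0.107

ω₂ = 0.6283 rad/s (from 6 rpm).
Differentiating the loop-closure r₂e^{iθ₂}+r₃e^{iθ₃}=r₁+r₄e^{iθ₄} gives r₂ω₂e^{iθ₂}+r₃ω₃e^{iθ₃}=r₄ω₄e^{iθ₄}.
Eliminating the other unknown: ω₃ = r₂ω₂ sin(θ₄−θ₂) / [r₃ sin(θ₃−θ₄)].
Numerator sine = +0.52992; denominator sine = -0.96682.
Result = 0.1685·0.6283·(+0.52992) / (0.541·(-0.96682)) = -0.10726 rad/s; magnitude 0.10726 rad/s.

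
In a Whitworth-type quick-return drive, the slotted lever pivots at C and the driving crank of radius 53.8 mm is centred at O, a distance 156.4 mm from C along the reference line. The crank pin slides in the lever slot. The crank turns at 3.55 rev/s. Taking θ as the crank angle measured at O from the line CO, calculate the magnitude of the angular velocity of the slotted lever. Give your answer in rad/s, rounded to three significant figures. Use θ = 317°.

ω = 22.31 rad/s (from 3.55 rev/s).
Crank pin A relative to C: A = (d + r cosθ, r sinθ); lever angle φ = atan2(r sinθ, d + r cosθ).
Differentiating tanφ: φ̇ = rω(d cosθ + r)/(d² + r² + 2dr cosθ).
d² + r² + 2dr cosθ = |CA|² = 0.0396631 m²;  d cosθ + r = +0.16818 m.
|ω_lever| = |0.0538·22.31·+0.16818| / 0.0396631 = 5.0885 rad/s.

5.09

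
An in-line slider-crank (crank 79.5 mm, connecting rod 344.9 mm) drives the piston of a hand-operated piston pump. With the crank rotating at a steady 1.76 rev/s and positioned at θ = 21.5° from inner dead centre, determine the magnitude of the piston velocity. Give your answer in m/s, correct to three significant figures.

0.392

ω = 2π·1.76 = 11.06 rad/s
For an in-line slider-crank, x = r cosθ + √(L² − r² sin²θ), so v = −rω sinθ·[1 + r cosθ/√(L² − r² sin²θ)].
With r = 0.0795 m, L = 0.3449 m, θ = 21.5°: √(L² − r² sin²θ) = 0.34367 m.
v = −0.0795·11.06·0.36650·[1 + 0.0795·0.93042/0.34367] = -0.39156 m/s.
|v| = 0.39156 m/s.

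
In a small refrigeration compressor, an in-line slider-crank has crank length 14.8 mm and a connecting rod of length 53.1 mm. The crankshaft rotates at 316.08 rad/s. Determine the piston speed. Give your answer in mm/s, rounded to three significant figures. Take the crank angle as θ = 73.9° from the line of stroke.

ω = 316.1 rad/s
For an in-line slider-crank, x = r cosθ + √(L² − r² sin²θ), so v = −rω sinθ·[1 + r cosθ/√(L² − r² sin²θ)].
With r = 0.0148 m, L = 0.0531 m, θ = 73.9°: √(L² − r² sin²θ) = 0.051161 m.
v = −0.0148·316.1·0.96078·[1 + 0.0148·0.27731/0.051161] = -4.8551 m/s.
|v| = 4.8551 m/s = 4855.1 mm/s.

4860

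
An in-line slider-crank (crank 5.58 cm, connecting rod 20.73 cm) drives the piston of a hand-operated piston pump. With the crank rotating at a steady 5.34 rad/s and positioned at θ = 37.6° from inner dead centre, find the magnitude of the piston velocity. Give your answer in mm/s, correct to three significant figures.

221

ω = 5.34 rad/s
For an in-line slider-crank, x = r cosθ + √(L² − r² sin²θ), so v = −rω sinθ·[1 + r cosθ/√(L² − r² sin²θ)].
With r = 0.0558 m, L = 0.2073 m, θ = 37.6°: √(L² − r² sin²θ) = 0.20449 m.
v = −0.0558·5.34·0.61015·[1 + 0.0558·0.79229/0.20449] = -0.22111 m/s.
|v| = 0.22111 m/s = 221.11 mm/s.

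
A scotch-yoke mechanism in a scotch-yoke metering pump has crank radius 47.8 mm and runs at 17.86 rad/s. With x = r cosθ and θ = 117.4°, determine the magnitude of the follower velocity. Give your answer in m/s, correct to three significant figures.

ω = 17.86 rad/s
x = r cosθ ⇒ ẋ = −rω sinθ.
|v| = rω|sinθ| = 0.0478·17.86·|sin 117.4°| = 0.75794 m/s.

0.758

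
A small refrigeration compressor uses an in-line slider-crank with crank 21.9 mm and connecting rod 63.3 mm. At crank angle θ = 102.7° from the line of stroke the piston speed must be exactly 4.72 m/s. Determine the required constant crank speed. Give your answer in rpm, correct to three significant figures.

For an in-line slider-crank, |v_piston| = rω|sinθ|·[1 + r cosθ/√(L² − r² sin²θ)].
With r = 0.0219 m, L = 0.0633 m, θ = 102.7°: the bracketed kinematic factor |dx/dθ| = 0.019638 m.
ω = v/|dx/dθ| = 4.72/0.019638 = 240.35 rad/s.
N = 60ω/(2π) = 2295.2 rpm.

2300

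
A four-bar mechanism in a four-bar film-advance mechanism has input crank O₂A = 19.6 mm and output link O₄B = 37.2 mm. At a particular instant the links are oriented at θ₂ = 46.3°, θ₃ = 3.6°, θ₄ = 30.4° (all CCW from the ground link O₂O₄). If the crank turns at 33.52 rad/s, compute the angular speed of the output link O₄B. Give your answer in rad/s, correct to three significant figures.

ω₂ = 33.52 rad/s
Differentiating the loop-closure r₂e^{iθ₂}+r₃e^{iθ₃}=r₁+r₄e^{iθ₄} gives r₂ω₂e^{iθ₂}+r₃ω₃e^{iθ₃}=r₄ω₄e^{iθ₄}.
Eliminating the other unknown: ω₄ = r₂ω₂ sin(θ₂−θ₃) / [r₄ sin(θ₄−θ₃)].
Numerator sine = +0.67816; denominator sine = +0.45088.
Result = 0.0196·33.52·(+0.67816) / (0.0372·(+0.45088)) = +26.564 rad/s; magnitude 26.564 rad/s.

26.6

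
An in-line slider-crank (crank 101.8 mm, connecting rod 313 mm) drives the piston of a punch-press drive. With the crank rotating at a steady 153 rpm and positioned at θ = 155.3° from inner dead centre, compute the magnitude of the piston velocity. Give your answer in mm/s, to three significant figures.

ω = 2π·153/60 = 16.02 rad/s
For an in-line slider-crank, x = r cosθ + √(L² − r² sin²θ), so v = −rω sinθ·[1 + r cosθ/√(L² − r² sin²θ)].
With r = 0.1018 m, L = 0.313 m, θ = 155.3°: √(L² − r² sin²θ) = 0.3101 m.
v = −0.1018·16.02·0.41787·[1 + 0.1018·-0.90851/0.3101] = -0.47829 m/s.
|v| = 0.47829 m/s = 478.29 mm/s.

478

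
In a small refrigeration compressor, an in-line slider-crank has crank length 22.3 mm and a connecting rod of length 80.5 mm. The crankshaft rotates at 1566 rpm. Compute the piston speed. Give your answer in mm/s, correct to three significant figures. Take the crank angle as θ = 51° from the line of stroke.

3350

ω = 2π·1566/60 = 164 rad/s
For an in-line slider-crank, x = r cosθ + √(L² − r² sin²θ), so v = −rω sinθ·[1 + r cosθ/√(L² − r² sin²θ)].
With r = 0.0223 m, L = 0.0805 m, θ = 51°: √(L² − r² sin²θ) = 0.078612 m.
v = −0.0223·164·0.77715·[1 + 0.0223·0.62932/0.078612] = -3.3494 m/s.
|v| = 3.3494 m/s = 3349.4 mm/s.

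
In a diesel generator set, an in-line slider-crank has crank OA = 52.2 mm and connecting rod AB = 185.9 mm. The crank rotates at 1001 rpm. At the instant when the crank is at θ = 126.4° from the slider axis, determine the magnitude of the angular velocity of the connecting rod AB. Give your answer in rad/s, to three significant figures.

17.9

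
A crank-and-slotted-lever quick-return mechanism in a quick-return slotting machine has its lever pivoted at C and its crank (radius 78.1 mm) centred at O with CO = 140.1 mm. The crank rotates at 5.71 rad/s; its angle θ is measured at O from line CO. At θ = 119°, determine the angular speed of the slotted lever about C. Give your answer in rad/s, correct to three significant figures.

0.300

ω = 5.71 rad/s
Crank pin A relative to C: A = (d + r cosθ, r sinθ); lever angle φ = atan2(r sinθ, d + r cosθ).
Differentiating tanφ: φ̇ = rω(d cosθ + r)/(d² + r² + 2dr cosθ).
d² + r² + 2dr cosθ = |CA|² = 0.0151182 m²;  d cosθ + r = +0.010178 m.
|ω_lever| = |0.0781·5.71·+0.010178| / 0.0151182 = 0.30023 rad/s.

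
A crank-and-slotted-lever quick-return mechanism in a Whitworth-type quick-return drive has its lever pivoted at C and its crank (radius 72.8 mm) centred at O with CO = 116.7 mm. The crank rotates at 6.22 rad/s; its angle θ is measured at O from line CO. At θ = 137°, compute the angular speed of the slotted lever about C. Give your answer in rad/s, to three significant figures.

0.875

ω = 6.22 rad/s
Crank pin A relative to C: A = (d + r cosθ, r sinθ); lever angle φ = atan2(r sinθ, d + r cosθ).
Differentiating tanφ: φ̇ = rω(d cosθ + r)/(d² + r² + 2dr cosθ).
d² + r² + 2dr cosθ = |CA|² = 0.00649192 m²;  d cosθ + r = -0.012549 m.
|ω_lever| = |0.0728·6.22·-0.012549| / 0.00649192 = 0.8753 rad/s.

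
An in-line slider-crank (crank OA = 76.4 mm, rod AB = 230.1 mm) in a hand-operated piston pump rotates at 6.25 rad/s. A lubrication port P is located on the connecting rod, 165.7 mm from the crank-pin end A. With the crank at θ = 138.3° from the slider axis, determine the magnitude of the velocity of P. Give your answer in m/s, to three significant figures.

ω = 6.25 rad/s.  Crank-pin speed |V_A| = rω = 0.4775 m/s, perpendicular to OA.
Rod angle: sinφ = −(r/L) sinθ ⇒ φ = -12.760°; ω_rod = −rω cosθ/√(L²−r²sin²θ) = +1.5886 rad/s.
V_P = V_A + ω_rod × AP, with AP = 0.1657 m along the rod.
Components: V_Px = −rω sinθ − a·ω_rod·sinφ = -0.2595 m/s;  V_Py = rω cosθ + a·ω_rod·cosφ = -0.099782 m/s.
|V_P| = √(V_Px² + V_Py²) = 0.27803 m/s.

0.278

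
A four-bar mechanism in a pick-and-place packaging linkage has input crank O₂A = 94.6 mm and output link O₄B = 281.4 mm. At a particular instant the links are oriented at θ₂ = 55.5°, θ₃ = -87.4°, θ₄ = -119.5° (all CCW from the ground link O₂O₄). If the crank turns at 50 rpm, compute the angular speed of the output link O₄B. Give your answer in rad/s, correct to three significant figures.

2.00

ω₂ = 5.236 rad/s (from 50 rpm).
Differentiating the loop-closure r₂e^{iθ₂}+r₃e^{iθ₃}=r₁+r₄e^{iθ₄} gives r₂ω₂e^{iθ₂}+r₃ω₃e^{iθ₃}=r₄ω₄e^{iθ₄}.
Eliminating the other unknown: ω₄ = r₂ω₂ sin(θ₂−θ₃) / [r₄ sin(θ₄−θ₃)].
Numerator sine = +0.60321; denominator sine = -0.53140.
Result = 0.0946·5.236·(+0.60321) / (0.2814·(-0.53140)) = -1.9981 rad/s; magnitude 1.9981 rad/s.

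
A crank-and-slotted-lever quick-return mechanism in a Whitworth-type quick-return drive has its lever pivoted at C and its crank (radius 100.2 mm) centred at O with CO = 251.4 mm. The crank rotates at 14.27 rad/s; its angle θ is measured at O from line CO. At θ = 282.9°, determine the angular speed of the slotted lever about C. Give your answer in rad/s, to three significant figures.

2.65

ω = 14.27 rad/s
Crank pin A relative to C: A = (d + r cosθ, r sinθ); lever angle φ = atan2(r sinθ, d + r cosθ).
Differentiating tanφ: φ̇ = rω(d cosθ + r)/(d² + r² + 2dr cosθ).
d² + r² + 2dr cosθ = |CA|² = 0.0844895 m²;  d cosθ + r = +0.15633 m.
|ω_lever| = |0.1002·14.27·+0.15633| / 0.0844895 = 2.6456 rad/s.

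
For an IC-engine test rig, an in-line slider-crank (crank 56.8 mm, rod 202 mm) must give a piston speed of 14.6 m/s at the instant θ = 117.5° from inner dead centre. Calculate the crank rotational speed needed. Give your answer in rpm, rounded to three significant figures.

For an in-line slider-crank, |v_piston| = rω|sinθ|·[1 + r cosθ/√(L² − r² sin²θ)].
With r = 0.0568 m, L = 0.202 m, θ = 117.5°: the bracketed kinematic factor |dx/dθ| = 0.043627 m.
ω = v/|dx/dθ| = 14.6/0.043627 = 334.65 rad/s.
N = 60ω/(2π) = 3195.7 rpm.

3200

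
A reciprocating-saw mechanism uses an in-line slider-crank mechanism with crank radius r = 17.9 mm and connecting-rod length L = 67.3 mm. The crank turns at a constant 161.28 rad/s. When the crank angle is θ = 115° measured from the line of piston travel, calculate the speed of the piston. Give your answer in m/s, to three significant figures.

ω = 161.3 rad/s
For an in-line slider-crank, x = r cosθ + √(L² − r² sin²θ), so v = −rω sinθ·[1 + r cosθ/√(L² − r² sin²θ)].
With r = 0.0179 m, L = 0.0673 m, θ = 115°: √(L² − r² sin²θ) = 0.065315 m.
v = −0.0179·161.3·0.90631·[1 + 0.0179·-0.42262/0.065315] = -2.3134 m/s.
|v| = 2.3134 m/s.

2.31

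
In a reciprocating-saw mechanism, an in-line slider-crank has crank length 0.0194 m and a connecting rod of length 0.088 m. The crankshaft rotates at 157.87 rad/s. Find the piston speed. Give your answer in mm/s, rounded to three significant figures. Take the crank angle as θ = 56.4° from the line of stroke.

2870

ω = 157.9 rad/s
For an in-line slider-crank, x = r cosθ + √(L² − r² sin²θ), so v = −rω sinθ·[1 + r cosθ/√(L² − r² sin²θ)].
With r = 0.0194 m, L = 0.088 m, θ = 56.4°: √(L² − r² sin²θ) = 0.086504 m.
v = −0.0194·157.9·0.83292·[1 + 0.0194·0.55339/0.086504] = -2.8676 m/s.
|v| = 2.8676 m/s = 2867.6 mm/s.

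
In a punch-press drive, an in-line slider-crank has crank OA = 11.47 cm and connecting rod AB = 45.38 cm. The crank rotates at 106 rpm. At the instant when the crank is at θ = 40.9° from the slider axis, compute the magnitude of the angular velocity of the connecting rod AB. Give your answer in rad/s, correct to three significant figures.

ω = 11.1 rad/s (converted from 106 rpm).
The rod makes angle φ with the slider axis where L sinφ = r sinθ; differentiating, L cosφ·φ̇ = r ω cosθ.
L cosφ = √(L² − r² sin²θ) = 0.44754 m.
|ω_rod| = r ω |cosθ| / √(L² − r² sin²θ) = 0.1147·11.1·0.75585/0.44754 = 2.1503 rad/s.

2.15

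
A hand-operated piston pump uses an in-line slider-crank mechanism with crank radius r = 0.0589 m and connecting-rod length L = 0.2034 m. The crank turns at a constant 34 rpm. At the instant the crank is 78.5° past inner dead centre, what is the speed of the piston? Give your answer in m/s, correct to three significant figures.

0.218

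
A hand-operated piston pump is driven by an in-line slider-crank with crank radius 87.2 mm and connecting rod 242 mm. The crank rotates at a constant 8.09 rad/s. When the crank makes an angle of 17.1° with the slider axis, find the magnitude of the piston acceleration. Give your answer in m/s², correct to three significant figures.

7.19

ω = 8.09 rad/s
x(θ) = r cosθ + √(L² − r² sin²θ); with ω constant, a = ω²·d²x/dθ².
d²x/dθ² = −r cosθ − r²(cos2θ)/√u − r⁴ sin²2θ/(4u^{3/2}),  u = L² − r² sin²θ = 0.0579066 m².
Substituting r = 0.0872 m, L = 0.242 m, θ = 17.1°: d²x/dθ² = -0.10981 m.
a = ω²·d²x/dθ² = (8.09)²·(-0.10981) = -7.1867 m/s²;  |a| = 7.1867 m/s².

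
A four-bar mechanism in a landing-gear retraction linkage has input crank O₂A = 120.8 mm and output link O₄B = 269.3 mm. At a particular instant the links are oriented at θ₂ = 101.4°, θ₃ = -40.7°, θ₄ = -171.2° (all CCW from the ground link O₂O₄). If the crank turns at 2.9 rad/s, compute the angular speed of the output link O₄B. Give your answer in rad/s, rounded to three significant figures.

1.05

ω₂ = 2.9 rad/s
Differentiating the loop-closure r₂e^{iθ₂}+r₃e^{iθ₃}=r₁+r₄e^{iθ₄} gives r₂ω₂e^{iθ₂}+r₃ω₃e^{iθ₃}=r₄ω₄e^{iθ₄}.
Eliminating the other unknown: ω₄ = r₂ω₂ sin(θ₂−θ₃) / [r₄ sin(θ₄−θ₃)].
Numerator sine = +0.61429; denominator sine = -0.76041.
Result = 0.1208·2.9·(+0.61429) / (0.2693·(-0.76041)) = -1.0509 rad/s; magnitude 1.0509 rad/s.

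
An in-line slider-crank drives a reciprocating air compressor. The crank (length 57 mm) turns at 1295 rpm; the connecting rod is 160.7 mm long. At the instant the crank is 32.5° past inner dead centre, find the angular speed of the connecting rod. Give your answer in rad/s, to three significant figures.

41.3

ω = 135.6 rad/s (converted from 1295 rpm).
The rod makes angle φ with the slider axis where L sinφ = r sinθ; differentiating, L cosφ·φ̇ = r ω cosθ.
L cosφ = √(L² − r² sin²θ) = 0.15775 m.
|ω_rod| = r ω |cosθ| / √(L² − r² sin²θ) = 0.057·135.6·0.84339/0.15775 = 41.326 rad/s.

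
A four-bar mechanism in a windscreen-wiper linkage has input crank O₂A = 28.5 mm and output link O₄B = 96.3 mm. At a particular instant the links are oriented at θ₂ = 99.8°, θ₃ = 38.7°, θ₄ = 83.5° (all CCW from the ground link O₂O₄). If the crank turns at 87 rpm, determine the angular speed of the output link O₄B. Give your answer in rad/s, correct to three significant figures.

ω₂ = 9.111 rad/s (from 87 rpm).
Differentiating the loop-closure r₂e^{iθ₂}+r₃e^{iθ₃}=r₁+r₄e^{iθ₄} gives r₂ω₂e^{iθ₂}+r₃ω₃e^{iθ₃}=r₄ω₄e^{iθ₄}.
Eliminating the other unknown: ω₄ = r₂ω₂ sin(θ₂−θ₃) / [r₄ sin(θ₄−θ₃)].
Numerator sine = +0.87546; denominator sine = +0.70463.
Result = 0.0285·9.111·(+0.87546) / (0.0963·(+0.70463)) = +3.35 rad/s; magnitude 3.35 rad/s.

3.35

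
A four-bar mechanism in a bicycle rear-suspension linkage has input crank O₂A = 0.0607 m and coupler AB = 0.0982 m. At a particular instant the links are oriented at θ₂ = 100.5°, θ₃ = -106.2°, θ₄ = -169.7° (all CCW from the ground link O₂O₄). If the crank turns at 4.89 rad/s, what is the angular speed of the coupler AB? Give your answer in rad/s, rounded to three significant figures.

3.38

ω₂ = 4.89 rad/s
Differentiating the loop-closure r₂e^{iθ₂}+r₃e^{iθ₃}=r₁+r₄e^{iθ₄} gives r₂ω₂e^{iθ₂}+r₃ω₃e^{iθ₃}=r₄ω₄e^{iθ₄}.
Eliminating the other unknown: ω₃ = r₂ω₂ sin(θ₄−θ₂) / [r₃ sin(θ₃−θ₄)].
Numerator sine = +0.99999; denominator sine = +0.89493.
Result = 0.0607·4.89·(+0.99999) / (0.0982·(+0.89493)) = +3.3775 rad/s; magnitude 3.3775 rad/s.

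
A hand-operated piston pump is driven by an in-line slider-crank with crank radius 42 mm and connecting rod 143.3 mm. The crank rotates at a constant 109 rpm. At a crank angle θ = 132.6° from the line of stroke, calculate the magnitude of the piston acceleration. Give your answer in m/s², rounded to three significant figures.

ω = 2π·109/60 = 11.41 rad/s
x(θ) = r cosθ + √(L² − r² sin²θ); with ω constant, a = ω²·d²x/dθ².
d²x/dθ² = −r cosθ − r²(cos2θ)/√u − r⁴ sin²2θ/(4u^{3/2}),  u = L² − r² sin²θ = 0.0195791 m².
Substituting r = 0.042 m, L = 0.1433 m, θ = 132.6°: d²x/dθ² = +0.029202 m.
a = ω²·d²x/dθ² = (11.41)²·(+0.029202) = +3.8047 m/s²;  |a| = 3.8047 m/s².

3.80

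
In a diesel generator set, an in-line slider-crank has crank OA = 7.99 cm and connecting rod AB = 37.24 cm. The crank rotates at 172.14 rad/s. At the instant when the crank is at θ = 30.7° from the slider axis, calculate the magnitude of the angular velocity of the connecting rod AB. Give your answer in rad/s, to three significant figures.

31.9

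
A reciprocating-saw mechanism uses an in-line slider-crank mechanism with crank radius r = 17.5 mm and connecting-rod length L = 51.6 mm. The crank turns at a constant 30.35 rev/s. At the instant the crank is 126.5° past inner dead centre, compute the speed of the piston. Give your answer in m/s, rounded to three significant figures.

2.12

ω = 2π·30.4 = 190.7 rad/s
For an in-line slider-crank, x = r cosθ + √(L² − r² sin²θ), so v = −rω sinθ·[1 + r cosθ/√(L² − r² sin²θ)].
With r = 0.0175 m, L = 0.0516 m, θ = 126.5°: √(L² − r² sin²θ) = 0.049645 m.
v = −0.0175·190.7·0.80386·[1 + 0.0175·-0.59482/0.049645] = -2.1201 m/s.
|v| = 2.1201 m/s.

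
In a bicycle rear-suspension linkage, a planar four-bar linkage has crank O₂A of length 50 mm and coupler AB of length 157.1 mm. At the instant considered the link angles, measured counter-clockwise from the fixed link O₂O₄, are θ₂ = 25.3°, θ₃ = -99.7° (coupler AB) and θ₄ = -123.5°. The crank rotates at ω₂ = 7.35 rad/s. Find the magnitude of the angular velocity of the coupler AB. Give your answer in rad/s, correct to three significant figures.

3.00

ω₂ = 7.35 rad/s
Differentiating the loop-closure r₂e^{iθ₂}+r₃e^{iθ₃}=r₁+r₄e^{iθ₄} gives r₂ω₂e^{iθ₂}+r₃ω₃e^{iθ₃}=r₄ω₄e^{iθ₄}.
Eliminating the other unknown: ω₃ = r₂ω₂ sin(θ₄−θ₂) / [r₃ sin(θ₃−θ₄)].
Numerator sine = -0.51803; denominator sine = +0.40355.
Result = 0.05·7.35·(-0.51803) / (0.1571·(+0.40355)) = -3.0029 rad/s; magnitude 3.0029 rad/s.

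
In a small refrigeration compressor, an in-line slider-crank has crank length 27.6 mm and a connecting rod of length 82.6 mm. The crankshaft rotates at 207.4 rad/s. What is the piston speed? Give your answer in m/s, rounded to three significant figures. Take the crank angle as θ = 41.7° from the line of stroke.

4.78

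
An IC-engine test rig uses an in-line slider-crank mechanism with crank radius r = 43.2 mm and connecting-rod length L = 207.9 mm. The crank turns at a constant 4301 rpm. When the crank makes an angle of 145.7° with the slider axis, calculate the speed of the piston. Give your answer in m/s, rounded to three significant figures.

9.07

ω = 2π·4301/60 = 450.4 rad/s
For an in-line slider-crank, x = r cosθ + √(L² − r² sin²θ), so v = −rω sinθ·[1 + r cosθ/√(L² − r² sin²θ)].
With r = 0.0432 m, L = 0.2079 m, θ = 145.7°: √(L² − r² sin²θ) = 0.20647 m.
v = −0.0432·450.4·0.56353·[1 + 0.0432·-0.82610/0.20647] = -9.0695 m/s.
|v| = 9.0695 m/s.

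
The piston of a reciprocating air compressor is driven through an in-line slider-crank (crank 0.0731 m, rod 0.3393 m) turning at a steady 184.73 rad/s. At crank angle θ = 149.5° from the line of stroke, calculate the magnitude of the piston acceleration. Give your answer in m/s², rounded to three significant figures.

1880

ω = 184.7 rad/s
x(θ) = r cosθ + √(L² − r² sin²θ); with ω constant, a = ω²·d²x/dθ².
d²x/dθ² = −r cosθ − r²(cos2θ)/√u − r⁴ sin²2θ/(4u^{3/2}),  u = L² − r² sin²θ = 0.113748 m².
Substituting r = 0.0731 m, L = 0.3393 m, θ = 149.5°: d²x/dθ² = +0.055161 m.
a = ω²·d²x/dθ² = (184.7)²·(+0.055161) = +1882.4 m/s²;  |a| = 1882.4 m/s².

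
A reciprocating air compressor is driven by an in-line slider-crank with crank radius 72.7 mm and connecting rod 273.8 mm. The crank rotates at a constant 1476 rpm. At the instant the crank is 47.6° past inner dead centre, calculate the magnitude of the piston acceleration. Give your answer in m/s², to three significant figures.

1140

ω = 2π·1476/60 = 154.6 rad/s
x(θ) = r cosθ + √(L² − r² sin²θ); with ω constant, a = ω²·d²x/dθ².
d²x/dθ² = −r cosθ − r²(cos2θ)/√u − r⁴ sin²2θ/(4u^{3/2}),  u = L² − r² sin²θ = 0.0720843 m².
Substituting r = 0.0727 m, L = 0.2738 m, θ = 47.6°: d²x/dθ² = -0.047596 m.
a = ω²·d²x/dθ² = (154.6)²·(-0.047596) = -1137.1 m/s²;  |a| = 1137.1 m/s².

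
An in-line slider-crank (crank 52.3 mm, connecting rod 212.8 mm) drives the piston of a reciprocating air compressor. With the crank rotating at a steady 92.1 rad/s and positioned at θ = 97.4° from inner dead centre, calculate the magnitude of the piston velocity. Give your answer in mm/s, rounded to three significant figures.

4620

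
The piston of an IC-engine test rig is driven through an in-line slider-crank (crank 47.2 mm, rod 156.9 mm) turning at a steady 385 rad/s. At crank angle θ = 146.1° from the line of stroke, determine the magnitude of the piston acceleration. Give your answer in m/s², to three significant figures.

4960

ω = 385 rad/s
x(θ) = r cosθ + √(L² − r² sin²θ); with ω constant, a = ω²·d²x/dθ².
d²x/dθ² = −r cosθ − r²(cos2θ)/√u − r⁴ sin²2θ/(4u^{3/2}),  u = L² − r² sin²θ = 0.0239246 m².
Substituting r = 0.0472 m, L = 0.1569 m, θ = 146.1°: d²x/dθ² = +0.033447 m.
a = ω²·d²x/dθ² = (385)²·(+0.033447) = +4957.7 m/s²;  |a| = 4957.7 m/s².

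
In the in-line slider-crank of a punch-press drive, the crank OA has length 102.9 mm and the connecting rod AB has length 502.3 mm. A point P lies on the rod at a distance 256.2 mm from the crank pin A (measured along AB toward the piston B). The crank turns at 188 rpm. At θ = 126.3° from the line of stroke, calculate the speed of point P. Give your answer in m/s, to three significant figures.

1.64

ω = 19.69 rad/s.  Crank-pin speed |V_A| = rω = 2.0258 m/s, perpendicular to OA.
Rod angle: sinφ = −(r/L) sinθ ⇒ φ = -9.503°; ω_rod = −rω cosθ/√(L²−r²sin²θ) = +2.4209 rad/s.
V_P = V_A + ω_rod × AP, with AP = 0.2562 m along the rod.
Components: V_Px = −rω sinθ − a·ω_rod·sinφ = -1.5303 m/s;  V_Py = rω cosθ + a·ω_rod·cosφ = -0.5876 m/s.
|V_P| = √(V_Px² + V_Py²) = 1.6392 m/s.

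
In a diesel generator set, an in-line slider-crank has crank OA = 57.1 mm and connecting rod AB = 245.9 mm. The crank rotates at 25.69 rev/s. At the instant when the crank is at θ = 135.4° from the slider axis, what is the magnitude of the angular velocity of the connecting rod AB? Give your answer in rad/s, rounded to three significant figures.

27.1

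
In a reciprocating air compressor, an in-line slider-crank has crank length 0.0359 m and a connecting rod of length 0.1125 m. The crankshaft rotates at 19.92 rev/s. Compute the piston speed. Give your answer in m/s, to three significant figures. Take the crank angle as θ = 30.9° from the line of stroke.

2.95

ω = 2π·19.9 = 125.2 rad/s
For an in-line slider-crank, x = r cosθ + √(L² − r² sin²θ), so v = −rω sinθ·[1 + r cosθ/√(L² − r² sin²θ)].
With r = 0.0359 m, L = 0.1125 m, θ = 30.9°: √(L² − r² sin²θ) = 0.11098 m.
v = −0.0359·125.2·0.51354·[1 + 0.0359·0.85806/0.11098] = -2.948 m/s.
|v| = 2.948 m/s.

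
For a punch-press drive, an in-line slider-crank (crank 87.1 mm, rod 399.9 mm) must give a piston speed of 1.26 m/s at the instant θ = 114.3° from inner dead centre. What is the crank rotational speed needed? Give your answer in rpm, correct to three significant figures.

167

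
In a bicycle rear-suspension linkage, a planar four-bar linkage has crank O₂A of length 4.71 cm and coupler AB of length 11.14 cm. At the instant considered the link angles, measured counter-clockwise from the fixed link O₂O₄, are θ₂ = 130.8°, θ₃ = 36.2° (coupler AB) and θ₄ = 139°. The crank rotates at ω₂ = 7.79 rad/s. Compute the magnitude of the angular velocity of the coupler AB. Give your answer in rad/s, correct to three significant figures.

ω₂ = 7.79 rad/s
Differentiating the loop-closure r₂e^{iθ₂}+r₃e^{iθ₃}=r₁+r₄e^{iθ₄} gives r₂ω₂e^{iθ₂}+r₃ω₃e^{iθ₃}=r₄ω₄e^{iθ₄}.
Eliminating the other unknown: ω₃ = r₂ω₂ sin(θ₄−θ₂) / [r₃ sin(θ₃−θ₄)].
Numerator sine = +0.14263; denominator sine = -0.97515.
Result = 0.0471·7.79·(+0.14263) / (0.1114·(-0.97515)) = -0.48174 rad/s; magnitude 0.48174 rad/s.

0.482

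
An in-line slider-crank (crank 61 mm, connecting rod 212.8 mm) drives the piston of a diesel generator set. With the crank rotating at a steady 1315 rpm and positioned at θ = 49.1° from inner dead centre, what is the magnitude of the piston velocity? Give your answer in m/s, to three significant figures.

7.57

ω = 2π·1315/60 = 137.7 rad/s
For an in-line slider-crank, x = r cosθ + √(L² − r² sin²θ), so v = −rω sinθ·[1 + r cosθ/√(L² − r² sin²θ)].
With r = 0.061 m, L = 0.2128 m, θ = 49.1°: √(L² − r² sin²θ) = 0.20774 m.
v = −0.061·137.7·0.75585·[1 + 0.061·0.65474/0.20774] = -7.5699 m/s.
|v| = 7.5699 m/s.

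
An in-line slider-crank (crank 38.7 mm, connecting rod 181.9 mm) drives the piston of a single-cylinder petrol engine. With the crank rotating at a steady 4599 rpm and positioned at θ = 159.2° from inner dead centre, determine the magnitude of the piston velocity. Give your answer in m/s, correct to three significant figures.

ω = 2π·4599/60 = 481.6 rad/s
For an in-line slider-crank, x = r cosθ + √(L² − r² sin²θ), so v = −rω sinθ·[1 + r cosθ/√(L² − r² sin²θ)].
With r = 0.0387 m, L = 0.1819 m, θ = 159.2°: √(L² − r² sin²θ) = 0.18138 m.
v = −0.0387·481.6·0.35511·[1 + 0.0387·-0.93483/0.18138] = -5.2984 m/s.
|v| = 5.2984 m/s.

5.30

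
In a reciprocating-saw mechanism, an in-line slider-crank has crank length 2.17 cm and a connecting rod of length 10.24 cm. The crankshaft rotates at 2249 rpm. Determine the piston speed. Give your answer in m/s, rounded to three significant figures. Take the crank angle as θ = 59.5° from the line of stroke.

4.89

ω = 2π·2249/60 = 235.5 rad/s
For an in-line slider-crank, x = r cosθ + √(L² − r² sin²θ), so v = −rω sinθ·[1 + r cosθ/√(L² − r² sin²θ)].
With r = 0.0217 m, L = 0.1024 m, θ = 59.5°: √(L² − r² sin²θ) = 0.10068 m.
v = −0.0217·235.5·0.86163·[1 + 0.0217·0.50754/0.10068] = -4.8852 m/s.
|v| = 4.8852 m/s.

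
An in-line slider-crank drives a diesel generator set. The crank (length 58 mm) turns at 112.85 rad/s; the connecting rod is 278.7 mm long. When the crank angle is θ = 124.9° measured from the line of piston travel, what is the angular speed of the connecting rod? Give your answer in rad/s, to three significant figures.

13.6

ω = 112.8 rad/s
The rod makes angle φ with the slider axis where L sinφ = r sinθ; differentiating, L cosφ·φ̇ = r ω cosθ.
L cosφ = √(L² − r² sin²θ) = 0.27461 m.
|ω_rod| = r ω |cosθ| / √(L² − r² sin²θ) = 0.058·112.8·0.57215/0.27461 = 13.637 rad/s.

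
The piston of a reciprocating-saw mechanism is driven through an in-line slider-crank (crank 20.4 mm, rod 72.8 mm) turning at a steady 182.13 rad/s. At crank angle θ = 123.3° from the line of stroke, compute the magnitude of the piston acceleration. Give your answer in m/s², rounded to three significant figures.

446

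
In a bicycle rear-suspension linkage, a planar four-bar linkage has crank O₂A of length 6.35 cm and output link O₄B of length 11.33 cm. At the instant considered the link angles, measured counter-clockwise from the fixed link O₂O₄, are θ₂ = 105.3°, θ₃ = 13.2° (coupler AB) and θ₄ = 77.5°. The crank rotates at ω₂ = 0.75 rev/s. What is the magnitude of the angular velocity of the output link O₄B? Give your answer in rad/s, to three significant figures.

2.93

ω₂ = 4.712 rad/s (from 0.75 rev/s).
Differentiating the loop-closure r₂e^{iθ₂}+r₃e^{iθ₃}=r₁+r₄e^{iθ₄} gives r₂ω₂e^{iθ₂}+r₃ω₃e^{iθ₃}=r₄ω₄e^{iθ₄}.
Eliminating the other unknown: ω₄ = r₂ω₂ sin(θ₂−θ₃) / [r₄ sin(θ₄−θ₃)].
Numerator sine = +0.99933; denominator sine = +0.90108.
Result = 0.0635·4.712·(+0.99933) / (0.1133·(+0.90108)) = +2.9291 rad/s; magnitude 2.9291 rad/s.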